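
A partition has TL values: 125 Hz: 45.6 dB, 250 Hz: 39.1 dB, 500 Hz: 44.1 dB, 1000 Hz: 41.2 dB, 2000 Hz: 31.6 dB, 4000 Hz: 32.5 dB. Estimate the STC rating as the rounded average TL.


Given TL values at each frequency:
  125 Hz: 45.6 dB
  250 Hz: 39.1 dB
  500 Hz: 44.1 dB
  1000 Hz: 41.2 dB
  2000 Hz: 31.6 dB
  4000 Hz: 32.5 dB
Formula: STC ~ round(average of TL values)
Sum = 45.6 + 39.1 + 44.1 + 41.2 + 31.6 + 32.5 = 234.1
Average = 234.1 / 6 = 39.02
Rounded: 39

39


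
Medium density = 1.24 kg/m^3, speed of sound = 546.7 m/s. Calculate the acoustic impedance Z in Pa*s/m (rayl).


Given values:
  rho = 1.24 kg/m^3
  c = 546.7 m/s
Formula: Z = rho * c
Z = 1.24 * 546.7
Z = 677.91

677.91 rayl


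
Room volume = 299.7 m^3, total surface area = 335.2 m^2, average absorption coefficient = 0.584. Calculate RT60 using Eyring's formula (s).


Given values:
  V = 299.7 m^3, S = 335.2 m^2, alpha = 0.584
Formula: RT60 = 0.161 * V / (-S * ln(1 - alpha))
Compute ln(1 - 0.584) = ln(0.416) = -0.87707
Denominator: -335.2 * -0.87707 = 293.9939
Numerator: 0.161 * 299.7 = 48.2517
RT60 = 48.2517 / 293.9939 = 0.164

0.164 s


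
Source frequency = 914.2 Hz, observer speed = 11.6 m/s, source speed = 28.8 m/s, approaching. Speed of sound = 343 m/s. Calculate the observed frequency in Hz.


Given values:
  f_s = 914.2 Hz, v_o = 11.6 m/s, v_s = 28.8 m/s
  Direction: approaching
Formula: f_o = f_s * (c + v_o) / (c - v_s)
Numerator: c + v_o = 343 + 11.6 = 354.6
Denominator: c - v_s = 343 - 28.8 = 314.2
f_o = 914.2 * 354.6 / 314.2 = 1031.75

1031.75 Hz


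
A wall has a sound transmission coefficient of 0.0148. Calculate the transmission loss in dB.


Given values:
  tau = 0.0148
Formula: TL = 10 * log10(1 / tau)
Compute 1 / tau = 1 / 0.0148 = 67.5676
Compute log10(67.5676) = 1.829738
TL = 10 * 1.829738 = 18.3

18.3 dB


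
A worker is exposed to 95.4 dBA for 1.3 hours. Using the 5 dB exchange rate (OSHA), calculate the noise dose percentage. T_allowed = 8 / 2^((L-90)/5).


Given values:
  L = 95.4 dBA, T = 1.3 hours
Formula: T_allowed = 8 / 2^((L - 90) / 5)
Compute exponent: (95.4 - 90) / 5 = 1.08
Compute 2^(1.08) = 2.114036
T_allowed = 8 / 2.114036 = 3.784231 hours
Dose = (T / T_allowed) * 100
Dose = (1.3 / 3.784231) * 100 = 34.35

34.35 %


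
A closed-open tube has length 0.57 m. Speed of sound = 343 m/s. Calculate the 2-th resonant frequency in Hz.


Given values:
  Tube type: closed-open, L = 0.57 m, c = 343 m/s, n = 2
Formula: f_n = (2n - 1) * c / (4 * L)
Compute 2n - 1 = 2*2 - 1 = 3
Compute 4 * L = 4 * 0.57 = 2.28
f = 3 * 343 / 2.28
f = 451.32

451.32 Hz


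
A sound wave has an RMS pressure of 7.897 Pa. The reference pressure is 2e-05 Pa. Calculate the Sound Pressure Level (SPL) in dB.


Given values:
  p = 7.897 Pa
  p_ref = 2e-05 Pa
Formula: SPL = 20 * log10(p / p_ref)
Compute ratio: p / p_ref = 7.897 / 2e-05 = 394850
Compute log10: log10(394850) = 5.596432
Multiply: SPL = 20 * 5.596432 = 111.93

111.93 dB


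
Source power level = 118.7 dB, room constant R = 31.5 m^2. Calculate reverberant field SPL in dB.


Given values:
  Lw = 118.7 dB, R = 31.5 m^2
Formula: SPL = Lw + 10 * log10(4 / R)
Compute 4 / R = 4 / 31.5 = 0.126984
Compute 10 * log10(0.126984) = -8.9625
SPL = 118.7 + (-8.9625) = 109.74

109.74 dB


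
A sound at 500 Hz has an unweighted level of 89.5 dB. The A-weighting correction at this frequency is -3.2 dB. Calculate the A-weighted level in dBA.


Given values:
  SPL = 89.5 dB
  A-weighting at 500 Hz = -3.2 dB
Formula: L_A = SPL + A_weight
L_A = 89.5 + (-3.2)
L_A = 86.3

86.3 dBA


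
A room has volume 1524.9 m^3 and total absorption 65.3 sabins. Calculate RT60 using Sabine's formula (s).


Given values:
  V = 1524.9 m^3
  A = 65.3 sabins
Formula: RT60 = 0.161 * V / A
Numerator: 0.161 * 1524.9 = 245.5089
RT60 = 245.5089 / 65.3 = 3.76

3.76 s


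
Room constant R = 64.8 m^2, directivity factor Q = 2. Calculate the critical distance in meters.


Given values:
  R = 64.8 m^2, Q = 2
Formula: d_c = 0.141 * sqrt(Q * R)
Compute Q * R = 2 * 64.8 = 129.6
Compute sqrt(129.6) = 11.3842
d_c = 0.141 * 11.3842 = 1.605

1.605 m


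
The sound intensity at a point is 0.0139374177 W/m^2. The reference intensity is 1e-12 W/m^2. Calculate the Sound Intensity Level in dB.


Given values:
  I = 0.0139374177 W/m^2
  I_ref = 1e-12 W/m^2
Formula: SIL = 10 * log10(I / I_ref)
Compute ratio: I / I_ref = 13937417700
Compute log10: log10(13937417700) = 10.144182
Multiply: SIL = 10 * 10.144182 = 101.44

101.44 dB


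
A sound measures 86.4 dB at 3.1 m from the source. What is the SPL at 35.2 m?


Given values:
  SPL1 = 86.4 dB, r1 = 3.1 m, r2 = 35.2 m
Formula: SPL2 = SPL1 - 20 * log10(r2 / r1)
Compute ratio: r2 / r1 = 35.2 / 3.1 = 11.3548
Compute log10: log10(11.3548) = 1.055179
Compute drop: 20 * 1.055179 = 21.1036
SPL2 = 86.4 - 21.1036 = 65.3

65.3 dB


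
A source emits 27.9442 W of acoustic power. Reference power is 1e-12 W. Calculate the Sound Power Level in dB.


Given values:
  W = 27.9442 W
  W_ref = 1e-12 W
Formula: SWL = 10 * log10(W / W_ref)
Compute ratio: W / W_ref = 27944200000000
Compute log10: log10(27944200000000) = 13.446292
Multiply: SWL = 10 * 13.446292 = 134.46

134.46 dB


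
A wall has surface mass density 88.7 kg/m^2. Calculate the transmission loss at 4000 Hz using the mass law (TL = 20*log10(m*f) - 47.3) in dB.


Given values:
  m = 88.7 kg/m^2, f = 4000 Hz
Formula: TL = 20 * log10(m * f) - 47.3
Compute m * f = 88.7 * 4000 = 354800.0
Compute log10(354800.0) = 5.549984
Compute 20 * 5.549984 = 110.9997
TL = 110.9997 - 47.3 = 63.7

63.7 dB


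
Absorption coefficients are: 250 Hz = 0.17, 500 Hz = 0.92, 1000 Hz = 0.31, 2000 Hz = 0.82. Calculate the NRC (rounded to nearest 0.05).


Given values:
  a_250 = 0.17, a_500 = 0.92
  a_1000 = 0.31, a_2000 = 0.82
Formula: NRC = (a250 + a500 + a1000 + a2000) / 4
Sum = 0.17 + 0.92 + 0.31 + 0.82 = 2.22
NRC = 2.22 / 4 = 0.555
Rounded to nearest 0.05: 0.55

0.55


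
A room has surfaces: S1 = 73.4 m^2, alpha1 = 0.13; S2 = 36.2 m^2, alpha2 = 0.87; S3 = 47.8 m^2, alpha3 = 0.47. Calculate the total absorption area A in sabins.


Given surfaces:
  Surface 1: 73.4 * 0.13 = 9.542
  Surface 2: 36.2 * 0.87 = 31.494
  Surface 3: 47.8 * 0.47 = 22.466
Formula: A = sum(Si * alpha_i)
A = 9.542 + 31.494 + 22.466
A = 63.5

63.5 sabins


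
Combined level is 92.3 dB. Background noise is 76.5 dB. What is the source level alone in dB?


Given values:
  L_total = 92.3 dB, L_bg = 76.5 dB
Formula: L_source = 10 * log10(10^(L_total/10) - 10^(L_bg/10))
Convert to linear:
  10^(92.3/10) = 1698243652.4617
  10^(76.5/10) = 44668359.2151
Difference: 1698243652.4617 - 44668359.2151 = 1653575293.2466
L_source = 10 * log10(1653575293.2466) = 92.18

92.18 dB


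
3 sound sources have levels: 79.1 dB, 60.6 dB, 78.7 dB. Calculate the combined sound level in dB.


Formula: L_total = 10 * log10( sum(10^(Li/10)) )
  Source 1: 10^(79.1/10) = 81283051.6164
  Source 2: 10^(60.6/10) = 1148153.6215
  Source 3: 10^(78.7/10) = 74131024.1301
Sum of linear values = 156562229.368
L_total = 10 * log10(156562229.368) = 81.95

81.95 dB


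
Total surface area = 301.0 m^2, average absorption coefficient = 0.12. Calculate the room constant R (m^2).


Given values:
  S = 301.0 m^2, alpha = 0.12
Formula: R = S * alpha / (1 - alpha)
Numerator: 301.0 * 0.12 = 36.12
Denominator: 1 - 0.12 = 0.88
R = 36.12 / 0.88 = 41.05

41.05 m^2


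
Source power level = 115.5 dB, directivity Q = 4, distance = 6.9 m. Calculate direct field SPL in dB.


Given values:
  Lw = 115.5 dB, Q = 4, r = 6.9 m
Formula: SPL = Lw + 10 * log10(Q / (4 * pi * r^2))
Compute 4 * pi * r^2 = 4 * pi * 6.9^2 = 598.2849
Compute Q / denom = 4 / 598.2849 = 0.00668578
Compute 10 * log10(0.00668578) = -21.7485
SPL = 115.5 + (-21.7485) = 93.75

93.75 dB


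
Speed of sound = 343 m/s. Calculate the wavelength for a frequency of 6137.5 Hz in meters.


Given values:
  c = 343 m/s, f = 6137.5 Hz
Formula: lambda = c / f
lambda = 343 / 6137.5
lambda = 0.0559

0.0559 m


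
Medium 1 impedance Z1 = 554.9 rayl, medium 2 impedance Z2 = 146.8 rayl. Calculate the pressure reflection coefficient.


Given values:
  Z1 = 554.9 rayl, Z2 = 146.8 rayl
Formula: R = (Z2 - Z1) / (Z2 + Z1)
Numerator: Z2 - Z1 = 146.8 - 554.9 = -408.1
Denominator: Z2 + Z1 = 146.8 + 554.9 = 701.7
R = -408.1 / 701.7 = -0.5816

-0.5816


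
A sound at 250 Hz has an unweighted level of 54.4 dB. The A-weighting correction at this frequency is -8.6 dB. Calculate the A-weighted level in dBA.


Given values:
  SPL = 54.4 dB
  A-weighting at 250 Hz = -8.6 dB
Formula: L_A = SPL + A_weight
L_A = 54.4 + (-8.6)
L_A = 45.8

45.8 dBA


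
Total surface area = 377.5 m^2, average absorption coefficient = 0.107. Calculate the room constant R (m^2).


Given values:
  S = 377.5 m^2, alpha = 0.107
Formula: R = S * alpha / (1 - alpha)
Numerator: 377.5 * 0.107 = 40.3925
Denominator: 1 - 0.107 = 0.893
R = 40.3925 / 0.893 = 45.23

45.23 m^2


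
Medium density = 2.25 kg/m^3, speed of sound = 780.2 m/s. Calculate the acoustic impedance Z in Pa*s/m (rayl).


Given values:
  rho = 2.25 kg/m^3
  c = 780.2 m/s
Formula: Z = rho * c
Z = 2.25 * 780.2
Z = 1755.45

1755.45 rayl


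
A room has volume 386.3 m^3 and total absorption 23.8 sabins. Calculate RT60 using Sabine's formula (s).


Given values:
  V = 386.3 m^3
  A = 23.8 sabins
Formula: RT60 = 0.161 * V / A
Numerator: 0.161 * 386.3 = 62.1943
RT60 = 62.1943 / 23.8 = 2.613

2.613 s


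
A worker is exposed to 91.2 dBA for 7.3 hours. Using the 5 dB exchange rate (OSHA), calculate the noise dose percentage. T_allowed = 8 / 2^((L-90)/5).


Given values:
  L = 91.2 dBA, T = 7.3 hours
Formula: T_allowed = 8 / 2^((L - 90) / 5)
Compute exponent: (91.2 - 90) / 5 = 0.24
Compute 2^(0.24) = 1.180993
T_allowed = 8 / 1.180993 = 6.773961 hours
Dose = (T / T_allowed) * 100
Dose = (7.3 / 6.773961) * 100 = 107.77

107.77 %


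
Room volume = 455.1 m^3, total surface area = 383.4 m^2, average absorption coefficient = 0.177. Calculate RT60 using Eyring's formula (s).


Given values:
  V = 455.1 m^3, S = 383.4 m^2, alpha = 0.177
Formula: RT60 = 0.161 * V / (-S * ln(1 - alpha))
Compute ln(1 - 0.177) = ln(0.823) = -0.194799
Denominator: -383.4 * -0.194799 = 74.6859
Numerator: 0.161 * 455.1 = 73.2711
RT60 = 73.2711 / 74.6859 = 0.981

0.981 s


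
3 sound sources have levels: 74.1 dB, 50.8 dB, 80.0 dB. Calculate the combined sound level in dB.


Formula: L_total = 10 * log10( sum(10^(Li/10)) )
  Source 1: 10^(74.1/10) = 25703957.8277
  Source 2: 10^(50.8/10) = 120226.4435
  Source 3: 10^(80.0/10) = 100000000.0
Sum of linear values = 125824184.2712
L_total = 10 * log10(125824184.2712) = 81.0

81.0 dB


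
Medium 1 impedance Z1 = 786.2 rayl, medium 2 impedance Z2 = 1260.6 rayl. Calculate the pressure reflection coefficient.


Given values:
  Z1 = 786.2 rayl, Z2 = 1260.6 rayl
Formula: R = (Z2 - Z1) / (Z2 + Z1)
Numerator: Z2 - Z1 = 1260.6 - 786.2 = 474.4
Denominator: Z2 + Z1 = 1260.6 + 786.2 = 2046.8
R = 474.4 / 2046.8 = 0.2318

0.2318


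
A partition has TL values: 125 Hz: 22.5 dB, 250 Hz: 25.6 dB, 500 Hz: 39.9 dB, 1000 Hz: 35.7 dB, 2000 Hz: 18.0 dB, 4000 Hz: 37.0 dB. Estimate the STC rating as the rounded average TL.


Given TL values at each frequency:
  125 Hz: 22.5 dB
  250 Hz: 25.6 dB
  500 Hz: 39.9 dB
  1000 Hz: 35.7 dB
  2000 Hz: 18.0 dB
  4000 Hz: 37.0 dB
Formula: STC ~ round(average of TL values)
Sum = 22.5 + 25.6 + 39.9 + 35.7 + 18.0 + 37.0 = 178.7
Average = 178.7 / 6 = 29.78
Rounded: 30

30


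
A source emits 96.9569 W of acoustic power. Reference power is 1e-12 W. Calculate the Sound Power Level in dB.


Given values:
  W = 96.9569 W
  W_ref = 1e-12 W
Formula: SWL = 10 * log10(W / W_ref)
Compute ratio: W / W_ref = 96956900000000
Compute log10: log10(96956900000000) = 13.986579
Multiply: SWL = 10 * 13.986579 = 139.87

139.87 dB


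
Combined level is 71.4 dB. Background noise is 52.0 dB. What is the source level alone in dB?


Given values:
  L_total = 71.4 dB, L_bg = 52.0 dB
Formula: L_source = 10 * log10(10^(L_total/10) - 10^(L_bg/10))
Convert to linear:
  10^(71.4/10) = 13803842.646
  10^(52.0/10) = 158489.3192
Difference: 13803842.646 - 158489.3192 = 13645353.3268
L_source = 10 * log10(13645353.3268) = 71.35

71.35 dB


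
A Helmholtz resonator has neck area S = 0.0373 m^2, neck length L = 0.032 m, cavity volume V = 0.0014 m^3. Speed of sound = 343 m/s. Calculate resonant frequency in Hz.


Given values:
  S = 0.0373 m^2, L = 0.032 m, V = 0.0014 m^3, c = 343 m/s
Formula: f = (c / (2*pi)) * sqrt(S / (V * L))
Compute V * L = 0.0014 * 0.032 = 4.48e-05
Compute S / (V * L) = 0.0373 / 4.48e-05 = 832.5893
Compute sqrt(832.5893) = 28.854624
Compute c / (2*pi) = 343 / 6.283185 = 54.590148
f = 54.590148 * 28.854624 = 1575.18

1575.18 Hz


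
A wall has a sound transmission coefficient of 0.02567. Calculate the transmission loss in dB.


Given values:
  tau = 0.02567
Formula: TL = 10 * log10(1 / tau)
Compute 1 / tau = 1 / 0.02567 = 38.956
Compute log10(38.956) = 1.590574
TL = 10 * 1.590574 = 15.91

15.91 dB


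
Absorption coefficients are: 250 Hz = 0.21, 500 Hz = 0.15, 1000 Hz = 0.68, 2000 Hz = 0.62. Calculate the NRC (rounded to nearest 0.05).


Given values:
  a_250 = 0.21, a_500 = 0.15
  a_1000 = 0.68, a_2000 = 0.62
Formula: NRC = (a250 + a500 + a1000 + a2000) / 4
Sum = 0.21 + 0.15 + 0.68 + 0.62 = 1.66
NRC = 1.66 / 4 = 0.415
Rounded to nearest 0.05: 0.4

0.4


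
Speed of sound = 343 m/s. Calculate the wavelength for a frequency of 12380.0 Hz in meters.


Given values:
  c = 343 m/s, f = 12380.0 Hz
Formula: lambda = c / f
lambda = 343 / 12380.0
lambda = 0.0277

0.0277 m


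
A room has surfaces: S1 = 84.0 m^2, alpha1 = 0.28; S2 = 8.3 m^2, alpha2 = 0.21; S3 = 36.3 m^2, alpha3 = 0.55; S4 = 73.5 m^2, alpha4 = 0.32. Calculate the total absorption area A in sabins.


Given surfaces:
  Surface 1: 84.0 * 0.28 = 23.52
  Surface 2: 8.3 * 0.21 = 1.743
  Surface 3: 36.3 * 0.55 = 19.965
  Surface 4: 73.5 * 0.32 = 23.52
Formula: A = sum(Si * alpha_i)
A = 23.52 + 1.743 + 19.965 + 23.52
A = 68.75

68.75 sabins


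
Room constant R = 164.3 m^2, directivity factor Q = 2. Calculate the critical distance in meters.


Given values:
  R = 164.3 m^2, Q = 2
Formula: d_c = 0.141 * sqrt(Q * R)
Compute Q * R = 2 * 164.3 = 328.6
Compute sqrt(328.6) = 18.1273
d_c = 0.141 * 18.1273 = 2.556

2.556 m


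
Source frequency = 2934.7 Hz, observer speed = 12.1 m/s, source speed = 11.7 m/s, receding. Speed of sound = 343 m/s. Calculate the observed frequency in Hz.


Given values:
  f_s = 2934.7 Hz, v_o = 12.1 m/s, v_s = 11.7 m/s
  Direction: receding
Formula: f_o = f_s * (c - v_o) / (c + v_s)
Numerator: c - v_o = 343 - 12.1 = 330.9
Denominator: c + v_s = 343 + 11.7 = 354.7
f_o = 2934.7 * 330.9 / 354.7 = 2737.78

2737.78 Hz


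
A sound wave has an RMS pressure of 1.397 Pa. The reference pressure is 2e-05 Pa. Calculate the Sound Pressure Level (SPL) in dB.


Given values:
  p = 1.397 Pa
  p_ref = 2e-05 Pa
Formula: SPL = 20 * log10(p / p_ref)
Compute ratio: p / p_ref = 1.397 / 2e-05 = 69850
Compute log10: log10(69850) = 4.844166
Multiply: SPL = 20 * 4.844166 = 96.88

96.88 dB


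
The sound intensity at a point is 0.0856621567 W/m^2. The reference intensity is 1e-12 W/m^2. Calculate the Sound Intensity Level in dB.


Given values:
  I = 0.0856621567 W/m^2
  I_ref = 1e-12 W/m^2
Formula: SIL = 10 * log10(I / I_ref)
Compute ratio: I / I_ref = 85662156700
Compute log10: log10(85662156700) = 10.932789
Multiply: SIL = 10 * 10.932789 = 109.33

109.33 dB


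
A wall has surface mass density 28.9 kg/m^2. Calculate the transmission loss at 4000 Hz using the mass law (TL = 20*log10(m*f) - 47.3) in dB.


Given values:
  m = 28.9 kg/m^2, f = 4000 Hz
Formula: TL = 20 * log10(m * f) - 47.3
Compute m * f = 28.9 * 4000 = 115600.0
Compute log10(115600.0) = 5.062958
Compute 20 * 5.062958 = 101.2592
TL = 101.2592 - 47.3 = 53.96

53.96 dB


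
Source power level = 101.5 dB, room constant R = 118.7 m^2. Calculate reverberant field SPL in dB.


Given values:
  Lw = 101.5 dB, R = 118.7 m^2
Formula: SPL = Lw + 10 * log10(4 / R)
Compute 4 / R = 4 / 118.7 = 0.033698
Compute 10 * log10(0.033698) = -14.724
SPL = 101.5 + (-14.724) = 86.78

86.78 dB


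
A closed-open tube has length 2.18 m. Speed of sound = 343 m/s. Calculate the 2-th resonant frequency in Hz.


Given values:
  Tube type: closed-open, L = 2.18 m, c = 343 m/s, n = 2
Formula: f_n = (2n - 1) * c / (4 * L)
Compute 2n - 1 = 2*2 - 1 = 3
Compute 4 * L = 4 * 2.18 = 8.72
f = 3 * 343 / 8.72
f = 118.0

118.0 Hz


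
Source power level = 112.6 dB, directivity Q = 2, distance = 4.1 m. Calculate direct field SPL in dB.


Given values:
  Lw = 112.6 dB, Q = 2, r = 4.1 m
Formula: SPL = Lw + 10 * log10(Q / (4 * pi * r^2))
Compute 4 * pi * r^2 = 4 * pi * 4.1^2 = 211.2407
Compute Q / denom = 2 / 211.2407 = 0.00946787
Compute 10 * log10(0.00946787) = -20.2375
SPL = 112.6 + (-20.2375) = 92.36

92.36 dB


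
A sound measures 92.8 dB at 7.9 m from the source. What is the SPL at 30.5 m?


Given values:
  SPL1 = 92.8 dB, r1 = 7.9 m, r2 = 30.5 m
Formula: SPL2 = SPL1 - 20 * log10(r2 / r1)
Compute ratio: r2 / r1 = 30.5 / 7.9 = 3.8608
Compute log10: log10(3.8608) = 0.586677
Compute drop: 20 * 0.586677 = 11.7335
SPL2 = 92.8 - 11.7335 = 81.07

81.07 dB


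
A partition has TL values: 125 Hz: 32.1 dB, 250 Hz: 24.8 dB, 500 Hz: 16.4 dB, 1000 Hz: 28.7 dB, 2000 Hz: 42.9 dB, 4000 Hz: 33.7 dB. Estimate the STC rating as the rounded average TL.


Given TL values at each frequency:
  125 Hz: 32.1 dB
  250 Hz: 24.8 dB
  500 Hz: 16.4 dB
  1000 Hz: 28.7 dB
  2000 Hz: 42.9 dB
  4000 Hz: 33.7 dB
Formula: STC ~ round(average of TL values)
Sum = 32.1 + 24.8 + 16.4 + 28.7 + 42.9 + 33.7 = 178.6
Average = 178.6 / 6 = 29.77
Rounded: 30

30


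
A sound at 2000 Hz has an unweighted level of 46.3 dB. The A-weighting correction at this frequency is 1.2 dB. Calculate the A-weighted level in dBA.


Given values:
  SPL = 46.3 dB
  A-weighting at 2000 Hz = 1.2 dB
Formula: L_A = SPL + A_weight
L_A = 46.3 + (1.2)
L_A = 47.5

47.5 dBA


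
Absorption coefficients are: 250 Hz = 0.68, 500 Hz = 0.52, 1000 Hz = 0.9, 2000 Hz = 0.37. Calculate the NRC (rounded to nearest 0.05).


Given values:
  a_250 = 0.68, a_500 = 0.52
  a_1000 = 0.9, a_2000 = 0.37
Formula: NRC = (a250 + a500 + a1000 + a2000) / 4
Sum = 0.68 + 0.52 + 0.9 + 0.37 = 2.47
NRC = 2.47 / 4 = 0.6175
Rounded to nearest 0.05: 0.6

0.6


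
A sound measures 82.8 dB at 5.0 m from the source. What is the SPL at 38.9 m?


Given values:
  SPL1 = 82.8 dB, r1 = 5.0 m, r2 = 38.9 m
Formula: SPL2 = SPL1 - 20 * log10(r2 / r1)
Compute ratio: r2 / r1 = 38.9 / 5.0 = 7.78
Compute log10: log10(7.78) = 0.89098
Compute drop: 20 * 0.89098 = 17.8196
SPL2 = 82.8 - 17.8196 = 64.98

64.98 dB


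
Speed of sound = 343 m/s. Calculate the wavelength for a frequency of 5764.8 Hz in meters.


Given values:
  c = 343 m/s, f = 5764.8 Hz
Formula: lambda = c / f
lambda = 343 / 5764.8
lambda = 0.0595

0.0595 m


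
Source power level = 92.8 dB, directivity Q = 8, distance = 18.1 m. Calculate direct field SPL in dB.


Given values:
  Lw = 92.8 dB, Q = 8, r = 18.1 m
Formula: SPL = Lw + 10 * log10(Q / (4 * pi * r^2))
Compute 4 * pi * r^2 = 4 * pi * 18.1^2 = 4116.8687
Compute Q / denom = 8 / 4116.8687 = 0.00194322
Compute 10 * log10(0.00194322) = -27.1148
SPL = 92.8 + (-27.1148) = 65.69

65.69 dB


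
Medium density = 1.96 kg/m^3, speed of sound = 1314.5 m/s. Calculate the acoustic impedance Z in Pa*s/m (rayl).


Given values:
  rho = 1.96 kg/m^3
  c = 1314.5 m/s
Formula: Z = rho * c
Z = 1.96 * 1314.5
Z = 2576.42

2576.42 rayl


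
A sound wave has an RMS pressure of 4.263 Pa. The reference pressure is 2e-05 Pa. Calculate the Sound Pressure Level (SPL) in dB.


Given values:
  p = 4.263 Pa
  p_ref = 2e-05 Pa
Formula: SPL = 20 * log10(p / p_ref)
Compute ratio: p / p_ref = 4.263 / 2e-05 = 213150
Compute log10: log10(213150) = 5.328685
Multiply: SPL = 20 * 5.328685 = 106.57

106.57 dB


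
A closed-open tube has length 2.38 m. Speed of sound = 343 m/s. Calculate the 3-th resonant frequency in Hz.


Given values:
  Tube type: closed-open, L = 2.38 m, c = 343 m/s, n = 3
Formula: f_n = (2n - 1) * c / (4 * L)
Compute 2n - 1 = 2*3 - 1 = 5
Compute 4 * L = 4 * 2.38 = 9.52
f = 5 * 343 / 9.52
f = 180.15

180.15 Hz


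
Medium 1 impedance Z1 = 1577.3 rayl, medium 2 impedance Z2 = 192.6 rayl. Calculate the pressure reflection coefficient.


Given values:
  Z1 = 1577.3 rayl, Z2 = 192.6 rayl
Formula: R = (Z2 - Z1) / (Z2 + Z1)
Numerator: Z2 - Z1 = 192.6 - 1577.3 = -1384.7
Denominator: Z2 + Z1 = 192.6 + 1577.3 = 1769.9
R = -1384.7 / 1769.9 = -0.7824

-0.7824


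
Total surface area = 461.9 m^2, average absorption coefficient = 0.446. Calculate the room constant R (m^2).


Given values:
  S = 461.9 m^2, alpha = 0.446
Formula: R = S * alpha / (1 - alpha)
Numerator: 461.9 * 0.446 = 206.0074
Denominator: 1 - 0.446 = 0.554
R = 206.0074 / 0.554 = 371.85

371.85 m^2


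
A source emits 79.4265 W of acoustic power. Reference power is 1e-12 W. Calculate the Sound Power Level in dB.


Given values:
  W = 79.4265 W
  W_ref = 1e-12 W
Formula: SWL = 10 * log10(W / W_ref)
Compute ratio: W / W_ref = 79426500000000
Compute log10: log10(79426500000000) = 13.899965
Multiply: SWL = 10 * 13.899965 = 139.0

139.0 dB


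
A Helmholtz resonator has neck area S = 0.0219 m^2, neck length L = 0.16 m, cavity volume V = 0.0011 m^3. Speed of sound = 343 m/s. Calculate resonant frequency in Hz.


Given values:
  S = 0.0219 m^2, L = 0.16 m, V = 0.0011 m^3, c = 343 m/s
Formula: f = (c / (2*pi)) * sqrt(S / (V * L))
Compute V * L = 0.0011 * 0.16 = 0.000176
Compute S / (V * L) = 0.0219 / 0.000176 = 124.4318
Compute sqrt(124.4318) = 11.1549
Compute c / (2*pi) = 343 / 6.283185 = 54.590148
f = 54.590148 * 11.1549 = 608.95

608.95 Hz


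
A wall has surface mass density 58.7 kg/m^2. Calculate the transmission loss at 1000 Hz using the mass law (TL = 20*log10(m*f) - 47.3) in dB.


Given values:
  m = 58.7 kg/m^2, f = 1000 Hz
Formula: TL = 20 * log10(m * f) - 47.3
Compute m * f = 58.7 * 1000 = 58700.0
Compute log10(58700.0) = 4.768638
Compute 20 * 4.768638 = 95.3728
TL = 95.3728 - 47.3 = 48.07

48.07 dB


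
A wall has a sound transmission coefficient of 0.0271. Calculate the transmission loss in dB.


Given values:
  tau = 0.0271
Formula: TL = 10 * log10(1 / tau)
Compute 1 / tau = 1 / 0.0271 = 36.9004
Compute log10(36.9004) = 1.567031
TL = 10 * 1.567031 = 15.67

15.67 dB


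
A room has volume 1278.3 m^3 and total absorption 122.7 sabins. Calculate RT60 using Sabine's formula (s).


Given values:
  V = 1278.3 m^3
  A = 122.7 sabins
Formula: RT60 = 0.161 * V / A
Numerator: 0.161 * 1278.3 = 205.8063
RT60 = 205.8063 / 122.7 = 1.677

1.677 s


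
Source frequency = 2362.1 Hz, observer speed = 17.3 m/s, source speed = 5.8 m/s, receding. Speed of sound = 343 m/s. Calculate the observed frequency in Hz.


Given values:
  f_s = 2362.1 Hz, v_o = 17.3 m/s, v_s = 5.8 m/s
  Direction: receding
Formula: f_o = f_s * (c - v_o) / (c + v_s)
Numerator: c - v_o = 343 - 17.3 = 325.7
Denominator: c + v_s = 343 + 5.8 = 348.8
f_o = 2362.1 * 325.7 / 348.8 = 2205.67

2205.67 Hz


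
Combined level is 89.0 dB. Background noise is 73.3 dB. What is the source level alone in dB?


Given values:
  L_total = 89.0 dB, L_bg = 73.3 dB
Formula: L_source = 10 * log10(10^(L_total/10) - 10^(L_bg/10))
Convert to linear:
  10^(89.0/10) = 794328234.7243
  10^(73.3/10) = 21379620.895
Difference: 794328234.7243 - 21379620.895 = 772948613.8293
L_source = 10 * log10(772948613.8293) = 88.88

88.88 dB


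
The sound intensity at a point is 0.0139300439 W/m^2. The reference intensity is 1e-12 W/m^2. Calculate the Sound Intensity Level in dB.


Given values:
  I = 0.0139300439 W/m^2
  I_ref = 1e-12 W/m^2
Formula: SIL = 10 * log10(I / I_ref)
Compute ratio: I / I_ref = 13930043900
Compute log10: log10(13930043900) = 10.143952
Multiply: SIL = 10 * 10.143952 = 101.44

101.44 dB


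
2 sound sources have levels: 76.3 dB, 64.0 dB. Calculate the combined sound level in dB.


Formula: L_total = 10 * log10( sum(10^(Li/10)) )
  Source 1: 10^(76.3/10) = 42657951.8802
  Source 2: 10^(64.0/10) = 2511886.4315
Sum of linear values = 45169838.3117
L_total = 10 * log10(45169838.3117) = 76.55

76.55 dB


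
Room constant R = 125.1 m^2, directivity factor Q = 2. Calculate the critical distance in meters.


Given values:
  R = 125.1 m^2, Q = 2
Formula: d_c = 0.141 * sqrt(Q * R)
Compute Q * R = 2 * 125.1 = 250.2
Compute sqrt(250.2) = 15.8177
d_c = 0.141 * 15.8177 = 2.23

2.23 m


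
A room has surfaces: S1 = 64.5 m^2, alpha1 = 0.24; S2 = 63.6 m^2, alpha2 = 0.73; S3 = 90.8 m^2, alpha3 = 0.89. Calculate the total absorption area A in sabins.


Given surfaces:
  Surface 1: 64.5 * 0.24 = 15.48
  Surface 2: 63.6 * 0.73 = 46.428
  Surface 3: 90.8 * 0.89 = 80.812
Formula: A = sum(Si * alpha_i)
A = 15.48 + 46.428 + 80.812
A = 142.72

142.72 sabins


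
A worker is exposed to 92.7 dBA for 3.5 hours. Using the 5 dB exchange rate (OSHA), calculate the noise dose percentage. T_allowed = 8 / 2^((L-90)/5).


Given values:
  L = 92.7 dBA, T = 3.5 hours
Formula: T_allowed = 8 / 2^((L - 90) / 5)
Compute exponent: (92.7 - 90) / 5 = 0.54
Compute 2^(0.54) = 1.453973
T_allowed = 8 / 1.453973 = 5.502165 hours
Dose = (T / T_allowed) * 100
Dose = (3.5 / 5.502165) * 100 = 63.61

63.61 %


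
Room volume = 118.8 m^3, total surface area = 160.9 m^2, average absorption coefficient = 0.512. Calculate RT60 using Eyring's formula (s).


Given values:
  V = 118.8 m^3, S = 160.9 m^2, alpha = 0.512
Formula: RT60 = 0.161 * V / (-S * ln(1 - alpha))
Compute ln(1 - 0.512) = ln(0.488) = -0.71744
Denominator: -160.9 * -0.71744 = 115.4361
Numerator: 0.161 * 118.8 = 19.1268
RT60 = 19.1268 / 115.4361 = 0.166

0.166 s


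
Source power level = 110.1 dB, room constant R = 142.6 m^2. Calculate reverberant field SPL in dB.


Given values:
  Lw = 110.1 dB, R = 142.6 m^2
Formula: SPL = Lw + 10 * log10(4 / R)
Compute 4 / R = 4 / 142.6 = 0.02805
Compute 10 * log10(0.02805) = -15.5207
SPL = 110.1 + (-15.5207) = 94.58

94.58 dB


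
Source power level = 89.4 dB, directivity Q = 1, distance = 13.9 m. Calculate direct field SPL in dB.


Given values:
  Lw = 89.4 dB, Q = 1, r = 13.9 m
Formula: SPL = Lw + 10 * log10(Q / (4 * pi * r^2))
Compute 4 * pi * r^2 = 4 * pi * 13.9^2 = 2427.9485
Compute Q / denom = 1 / 2427.9485 = 0.00041187
Compute 10 * log10(0.00041187) = -33.8524
SPL = 89.4 + (-33.8524) = 55.55

55.55 dB


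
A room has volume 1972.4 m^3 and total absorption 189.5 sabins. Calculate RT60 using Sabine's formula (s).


Given values:
  V = 1972.4 m^3
  A = 189.5 sabins
Formula: RT60 = 0.161 * V / A
Numerator: 0.161 * 1972.4 = 317.5564
RT60 = 317.5564 / 189.5 = 1.676

1.676 s


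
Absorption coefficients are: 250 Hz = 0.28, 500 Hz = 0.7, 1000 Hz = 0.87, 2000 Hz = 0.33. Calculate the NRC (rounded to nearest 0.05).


Given values:
  a_250 = 0.28, a_500 = 0.7
  a_1000 = 0.87, a_2000 = 0.33
Formula: NRC = (a250 + a500 + a1000 + a2000) / 4
Sum = 0.28 + 0.7 + 0.87 + 0.33 = 2.18
NRC = 2.18 / 4 = 0.545
Rounded to nearest 0.05: 0.55

0.55


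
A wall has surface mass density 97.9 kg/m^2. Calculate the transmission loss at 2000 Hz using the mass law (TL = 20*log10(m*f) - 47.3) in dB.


Given values:
  m = 97.9 kg/m^2, f = 2000 Hz
Formula: TL = 20 * log10(m * f) - 47.3
Compute m * f = 97.9 * 2000 = 195800.0
Compute log10(195800.0) = 5.291813
Compute 20 * 5.291813 = 105.8363
TL = 105.8363 - 47.3 = 58.54

58.54 dB


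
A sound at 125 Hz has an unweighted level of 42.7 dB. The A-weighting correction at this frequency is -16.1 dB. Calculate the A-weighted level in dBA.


Given values:
  SPL = 42.7 dB
  A-weighting at 125 Hz = -16.1 dB
Formula: L_A = SPL + A_weight
L_A = 42.7 + (-16.1)
L_A = 26.6

26.6 dBA


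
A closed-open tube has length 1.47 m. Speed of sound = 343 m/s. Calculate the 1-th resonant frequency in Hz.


Given values:
  Tube type: closed-open, L = 1.47 m, c = 343 m/s, n = 1
Formula: f_n = (2n - 1) * c / (4 * L)
Compute 2n - 1 = 2*1 - 1 = 1
Compute 4 * L = 4 * 1.47 = 5.88
f = 1 * 343 / 5.88
f = 58.33

58.33 Hz


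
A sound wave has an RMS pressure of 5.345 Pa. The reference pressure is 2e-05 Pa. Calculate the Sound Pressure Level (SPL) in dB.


Given values:
  p = 5.345 Pa
  p_ref = 2e-05 Pa
Formula: SPL = 20 * log10(p / p_ref)
Compute ratio: p / p_ref = 5.345 / 2e-05 = 267250
Compute log10: log10(267250) = 5.426918
Multiply: SPL = 20 * 5.426918 = 108.54

108.54 dB


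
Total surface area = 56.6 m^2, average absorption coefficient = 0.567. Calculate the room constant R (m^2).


Given values:
  S = 56.6 m^2, alpha = 0.567
Formula: R = S * alpha / (1 - alpha)
Numerator: 56.6 * 0.567 = 32.0922
Denominator: 1 - 0.567 = 0.433
R = 32.0922 / 0.433 = 74.12

74.12 m^2


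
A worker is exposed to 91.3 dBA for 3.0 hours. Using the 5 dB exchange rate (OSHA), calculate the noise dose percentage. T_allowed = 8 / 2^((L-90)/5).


Given values:
  L = 91.3 dBA, T = 3.0 hours
Formula: T_allowed = 8 / 2^((L - 90) / 5)
Compute exponent: (91.3 - 90) / 5 = 0.26
Compute 2^(0.26) = 1.197479
T_allowed = 8 / 1.197479 = 6.680702 hours
Dose = (T / T_allowed) * 100
Dose = (3.0 / 6.680702) * 100 = 44.91

44.91 %


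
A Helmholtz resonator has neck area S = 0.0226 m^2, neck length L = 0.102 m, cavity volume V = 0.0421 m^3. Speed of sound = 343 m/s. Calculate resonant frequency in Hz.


Given values:
  S = 0.0226 m^2, L = 0.102 m, V = 0.0421 m^3, c = 343 m/s
Formula: f = (c / (2*pi)) * sqrt(S / (V * L))
Compute V * L = 0.0421 * 0.102 = 0.0042942
Compute S / (V * L) = 0.0226 / 0.0042942 = 5.2629
Compute sqrt(5.2629) = 2.294101
Compute c / (2*pi) = 343 / 6.283185 = 54.590148
f = 54.590148 * 2.294101 = 125.24

125.24 Hz


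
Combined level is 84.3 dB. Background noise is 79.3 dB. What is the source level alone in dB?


Given values:
  L_total = 84.3 dB, L_bg = 79.3 dB
Formula: L_source = 10 * log10(10^(L_total/10) - 10^(L_bg/10))
Convert to linear:
  10^(84.3/10) = 269153480.3927
  10^(79.3/10) = 85113803.8202
Difference: 269153480.3927 - 85113803.8202 = 184039676.5725
L_source = 10 * log10(184039676.5725) = 82.65

82.65 dB


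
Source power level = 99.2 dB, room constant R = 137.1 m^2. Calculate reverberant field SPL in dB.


Given values:
  Lw = 99.2 dB, R = 137.1 m^2
Formula: SPL = Lw + 10 * log10(4 / R)
Compute 4 / R = 4 / 137.1 = 0.029176
Compute 10 * log10(0.029176) = -15.3497
SPL = 99.2 + (-15.3497) = 83.85

83.85 dB


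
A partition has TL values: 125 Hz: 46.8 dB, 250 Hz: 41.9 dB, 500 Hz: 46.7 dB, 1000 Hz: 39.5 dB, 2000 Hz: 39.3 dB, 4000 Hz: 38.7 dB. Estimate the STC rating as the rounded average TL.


Given TL values at each frequency:
  125 Hz: 46.8 dB
  250 Hz: 41.9 dB
  500 Hz: 46.7 dB
  1000 Hz: 39.5 dB
  2000 Hz: 39.3 dB
  4000 Hz: 38.7 dB
Formula: STC ~ round(average of TL values)
Sum = 46.8 + 41.9 + 46.7 + 39.5 + 39.3 + 38.7 = 252.9
Average = 252.9 / 6 = 42.15
Rounded: 42

42


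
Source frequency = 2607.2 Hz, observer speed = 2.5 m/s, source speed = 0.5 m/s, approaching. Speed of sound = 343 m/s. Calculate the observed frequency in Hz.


Given values:
  f_s = 2607.2 Hz, v_o = 2.5 m/s, v_s = 0.5 m/s
  Direction: approaching
Formula: f_o = f_s * (c + v_o) / (c - v_s)
Numerator: c + v_o = 343 + 2.5 = 345.5
Denominator: c - v_s = 343 - 0.5 = 342.5
f_o = 2607.2 * 345.5 / 342.5 = 2630.04

2630.04 Hz


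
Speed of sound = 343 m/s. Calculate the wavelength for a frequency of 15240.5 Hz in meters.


Given values:
  c = 343 m/s, f = 15240.5 Hz
Formula: lambda = c / f
lambda = 343 / 15240.5
lambda = 0.0225

0.0225 m


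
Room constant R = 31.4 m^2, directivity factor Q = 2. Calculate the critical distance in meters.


Given values:
  R = 31.4 m^2, Q = 2
Formula: d_c = 0.141 * sqrt(Q * R)
Compute Q * R = 2 * 31.4 = 62.8
Compute sqrt(62.8) = 7.9246
d_c = 0.141 * 7.9246 = 1.117

1.117 m


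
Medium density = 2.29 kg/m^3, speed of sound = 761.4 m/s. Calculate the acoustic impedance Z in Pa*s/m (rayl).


Given values:
  rho = 2.29 kg/m^3
  c = 761.4 m/s
Formula: Z = rho * c
Z = 2.29 * 761.4
Z = 1743.61

1743.61 rayl


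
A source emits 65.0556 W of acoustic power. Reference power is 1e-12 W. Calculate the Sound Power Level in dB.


Given values:
  W = 65.0556 W
  W_ref = 1e-12 W
Formula: SWL = 10 * log10(W / W_ref)
Compute ratio: W / W_ref = 65055600000000
Compute log10: log10(65055600000000) = 13.813285
Multiply: SWL = 10 * 13.813285 = 138.13

138.13 dB


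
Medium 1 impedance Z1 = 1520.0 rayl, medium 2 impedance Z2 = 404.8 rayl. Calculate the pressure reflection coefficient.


Given values:
  Z1 = 1520.0 rayl, Z2 = 404.8 rayl
Formula: R = (Z2 - Z1) / (Z2 + Z1)
Numerator: Z2 - Z1 = 404.8 - 1520.0 = -1115.2
Denominator: Z2 + Z1 = 404.8 + 1520.0 = 1924.8
R = -1115.2 / 1924.8 = -0.5794

-0.5794


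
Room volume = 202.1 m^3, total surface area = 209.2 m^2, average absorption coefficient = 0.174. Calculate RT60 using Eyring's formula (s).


Given values:
  V = 202.1 m^3, S = 209.2 m^2, alpha = 0.174
Formula: RT60 = 0.161 * V / (-S * ln(1 - alpha))
Compute ln(1 - 0.174) = ln(0.826) = -0.191161
Denominator: -209.2 * -0.191161 = 39.9909
Numerator: 0.161 * 202.1 = 32.5381
RT60 = 32.5381 / 39.9909 = 0.814

0.814 s


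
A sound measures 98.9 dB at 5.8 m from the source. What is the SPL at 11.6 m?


Given values:
  SPL1 = 98.9 dB, r1 = 5.8 m, r2 = 11.6 m
Formula: SPL2 = SPL1 - 20 * log10(r2 / r1)
Compute ratio: r2 / r1 = 11.6 / 5.8 = 2.0
Compute log10: log10(2.0) = 0.30103
Compute drop: 20 * 0.30103 = 6.0206
SPL2 = 98.9 - 6.0206 = 92.88

92.88 dB


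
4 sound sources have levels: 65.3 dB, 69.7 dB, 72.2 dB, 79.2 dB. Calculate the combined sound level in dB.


Formula: L_total = 10 * log10( sum(10^(Li/10)) )
  Source 1: 10^(65.3/10) = 3388441.5614
  Source 2: 10^(69.7/10) = 9332543.008
  Source 3: 10^(72.2/10) = 16595869.0744
  Source 4: 10^(79.2/10) = 83176377.1103
Sum of linear values = 112493230.7541
L_total = 10 * log10(112493230.7541) = 80.51

80.51 dB


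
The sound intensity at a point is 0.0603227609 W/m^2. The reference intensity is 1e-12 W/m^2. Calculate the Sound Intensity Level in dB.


Given values:
  I = 0.0603227609 W/m^2
  I_ref = 1e-12 W/m^2
Formula: SIL = 10 * log10(I / I_ref)
Compute ratio: I / I_ref = 60322760900
Compute log10: log10(60322760900) = 10.780481
Multiply: SIL = 10 * 10.780481 = 107.8

107.8 dB


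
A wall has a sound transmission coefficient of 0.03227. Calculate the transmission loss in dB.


Given values:
  tau = 0.03227
Formula: TL = 10 * log10(1 / tau)
Compute 1 / tau = 1 / 0.03227 = 30.9885
Compute log10(30.9885) = 1.491201
TL = 10 * 1.491201 = 14.91

14.91 dB


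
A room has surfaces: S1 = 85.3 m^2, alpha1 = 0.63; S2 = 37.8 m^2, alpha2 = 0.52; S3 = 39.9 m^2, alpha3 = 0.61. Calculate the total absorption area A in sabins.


Given surfaces:
  Surface 1: 85.3 * 0.63 = 53.739
  Surface 2: 37.8 * 0.52 = 19.656
  Surface 3: 39.9 * 0.61 = 24.339
Formula: A = sum(Si * alpha_i)
A = 53.739 + 19.656 + 24.339
A = 97.73

97.73 sabins


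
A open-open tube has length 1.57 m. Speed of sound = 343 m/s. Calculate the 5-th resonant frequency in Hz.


Given values:
  Tube type: open-open, L = 1.57 m, c = 343 m/s, n = 5
Formula: f_n = n * c / (2 * L)
Compute 2 * L = 2 * 1.57 = 3.14
f = 5 * 343 / 3.14
f = 546.18

546.18 Hz


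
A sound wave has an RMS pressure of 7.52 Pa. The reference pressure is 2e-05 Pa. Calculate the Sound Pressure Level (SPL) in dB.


Given values:
  p = 7.52 Pa
  p_ref = 2e-05 Pa
Formula: SPL = 20 * log10(p / p_ref)
Compute ratio: p / p_ref = 7.52 / 2e-05 = 376000
Compute log10: log10(376000) = 5.575188
Multiply: SPL = 20 * 5.575188 = 111.5

111.5 dB


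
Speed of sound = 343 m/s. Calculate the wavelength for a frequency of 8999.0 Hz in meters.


Given values:
  c = 343 m/s, f = 8999.0 Hz
Formula: lambda = c / f
lambda = 343 / 8999.0
lambda = 0.0381

0.0381 m


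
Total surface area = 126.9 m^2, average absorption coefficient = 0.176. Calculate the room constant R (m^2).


Given values:
  S = 126.9 m^2, alpha = 0.176
Formula: R = S * alpha / (1 - alpha)
Numerator: 126.9 * 0.176 = 22.3344
Denominator: 1 - 0.176 = 0.824
R = 22.3344 / 0.824 = 27.1

27.1 m^2


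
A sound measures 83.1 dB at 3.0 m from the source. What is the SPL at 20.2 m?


Given values:
  SPL1 = 83.1 dB, r1 = 3.0 m, r2 = 20.2 m
Formula: SPL2 = SPL1 - 20 * log10(r2 / r1)
Compute ratio: r2 / r1 = 20.2 / 3.0 = 6.7333
Compute log10: log10(6.7333) = 0.828228
Compute drop: 20 * 0.828228 = 16.5646
SPL2 = 83.1 - 16.5646 = 66.54

66.54 dB


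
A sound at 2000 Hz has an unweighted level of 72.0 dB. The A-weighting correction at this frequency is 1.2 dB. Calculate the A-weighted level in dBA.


Given values:
  SPL = 72.0 dB
  A-weighting at 2000 Hz = 1.2 dB
Formula: L_A = SPL + A_weight
L_A = 72.0 + (1.2)
L_A = 73.2

73.2 dBA


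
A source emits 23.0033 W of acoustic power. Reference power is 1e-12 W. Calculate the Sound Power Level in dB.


Given values:
  W = 23.0033 W
  W_ref = 1e-12 W
Formula: SWL = 10 * log10(W / W_ref)
Compute ratio: W / W_ref = 23003300000000
Compute log10: log10(23003300000000) = 13.36179
Multiply: SWL = 10 * 13.36179 = 133.62

133.62 dB


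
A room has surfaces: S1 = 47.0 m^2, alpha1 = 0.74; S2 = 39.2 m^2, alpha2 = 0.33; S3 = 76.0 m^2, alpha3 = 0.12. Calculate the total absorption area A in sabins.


Given surfaces:
  Surface 1: 47.0 * 0.74 = 34.78
  Surface 2: 39.2 * 0.33 = 12.936
  Surface 3: 76.0 * 0.12 = 9.12
Formula: A = sum(Si * alpha_i)
A = 34.78 + 12.936 + 9.12
A = 56.84

56.84 sabins


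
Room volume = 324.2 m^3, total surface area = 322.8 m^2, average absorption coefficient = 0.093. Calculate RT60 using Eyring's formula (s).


Given values:
  V = 324.2 m^3, S = 322.8 m^2, alpha = 0.093
Formula: RT60 = 0.161 * V / (-S * ln(1 - alpha))
Compute ln(1 - 0.093) = ln(0.907) = -0.097613
Denominator: -322.8 * -0.097613 = 31.5095
Numerator: 0.161 * 324.2 = 52.1962
RT60 = 52.1962 / 31.5095 = 1.657

1.657 s


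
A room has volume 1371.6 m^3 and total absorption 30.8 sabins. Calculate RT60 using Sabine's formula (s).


Given values:
  V = 1371.6 m^3
  A = 30.8 sabins
Formula: RT60 = 0.161 * V / A
Numerator: 0.161 * 1371.6 = 220.8276
RT60 = 220.8276 / 30.8 = 7.17

7.17 s


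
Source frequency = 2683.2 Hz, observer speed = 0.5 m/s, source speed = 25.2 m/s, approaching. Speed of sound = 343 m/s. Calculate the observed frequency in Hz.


Given values:
  f_s = 2683.2 Hz, v_o = 0.5 m/s, v_s = 25.2 m/s
  Direction: approaching
Formula: f_o = f_s * (c + v_o) / (c - v_s)
Numerator: c + v_o = 343 + 0.5 = 343.5
Denominator: c - v_s = 343 - 25.2 = 317.8
f_o = 2683.2 * 343.5 / 317.8 = 2900.19

2900.19 Hz


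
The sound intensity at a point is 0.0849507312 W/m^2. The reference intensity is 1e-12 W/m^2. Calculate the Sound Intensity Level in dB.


Given values:
  I = 0.0849507312 W/m^2
  I_ref = 1e-12 W/m^2
Formula: SIL = 10 * log10(I / I_ref)
Compute ratio: I / I_ref = 84950731200
Compute log10: log10(84950731200) = 10.929167
Multiply: SIL = 10 * 10.929167 = 109.29

109.29 dB


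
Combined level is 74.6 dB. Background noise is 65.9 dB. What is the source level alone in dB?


Given values:
  L_total = 74.6 dB, L_bg = 65.9 dB
Formula: L_source = 10 * log10(10^(L_total/10) - 10^(L_bg/10))
Convert to linear:
  10^(74.6/10) = 28840315.0313
  10^(65.9/10) = 3890451.4499
Difference: 28840315.0313 - 3890451.4499 = 24949863.5814
L_source = 10 * log10(24949863.5814) = 73.97

73.97 dB


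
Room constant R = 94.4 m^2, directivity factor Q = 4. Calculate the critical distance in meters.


Given values:
  R = 94.4 m^2, Q = 4
Formula: d_c = 0.141 * sqrt(Q * R)
Compute Q * R = 4 * 94.4 = 377.6
Compute sqrt(377.6) = 19.4319
d_c = 0.141 * 19.4319 = 2.74

2.74 m


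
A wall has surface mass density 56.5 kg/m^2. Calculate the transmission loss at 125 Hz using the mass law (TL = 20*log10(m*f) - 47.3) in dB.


Given values:
  m = 56.5 kg/m^2, f = 125 Hz
Formula: TL = 20 * log10(m * f) - 47.3
Compute m * f = 56.5 * 125 = 7062.5
Compute log10(7062.5) = 3.848958
Compute 20 * 3.848958 = 76.9792
TL = 76.9792 - 47.3 = 29.68

29.68 dB
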